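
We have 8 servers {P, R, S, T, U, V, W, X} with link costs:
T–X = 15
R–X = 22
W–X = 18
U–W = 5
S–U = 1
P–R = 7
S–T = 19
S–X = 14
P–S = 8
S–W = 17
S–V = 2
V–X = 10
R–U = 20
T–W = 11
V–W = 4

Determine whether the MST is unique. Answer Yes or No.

Kruskal: consider edges lightest-first.
S–U (1): add — endpoints in different components.
S–V (2): add — endpoints in different components.
V–W (4): add — endpoints in different components.
U–W (5): skip — U and W already connected.
P–R (7): add — endpoints in different components.
P–S (8): add — endpoints in different components.
V–X (10): add — endpoints in different components.
T–W (11): add — endpoints in different components.
Every non-tree edge has weight strictly greater than the heaviest edge on the tree path between its endpoints, so the MST is unique.

Yes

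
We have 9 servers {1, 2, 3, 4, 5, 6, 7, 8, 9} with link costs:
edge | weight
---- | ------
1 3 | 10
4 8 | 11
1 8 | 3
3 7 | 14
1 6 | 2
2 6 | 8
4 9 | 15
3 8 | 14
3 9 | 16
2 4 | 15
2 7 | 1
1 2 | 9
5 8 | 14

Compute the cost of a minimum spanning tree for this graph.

64

Kruskal: consider edges lightest-first.
2 7 (1): add — endpoints in different components.
1 6 (2): add — endpoints in different components.
1 8 (3): add — endpoints in different components.
2 6 (8): add — endpoints in different components.
1 2 (9): skip — 1 and 2 already connected.
1 3 (10): add — endpoints in different components.
4 8 (11): add — endpoints in different components.
3 7 (14): skip — 3 and 7 already connected.
3 8 (14): skip — 3 and 8 already connected.
5 8 (14): add — endpoints in different components.
2 4 (15): skip — 2 and 4 already connected.
4 9 (15): add — endpoints in different components.
MST edges: 2 7, 1 6, 1 8, 2 6, 1 3, 4 8, 5 8, 4 9; total weight 1+2+3+8+10+11+14+15 = 64.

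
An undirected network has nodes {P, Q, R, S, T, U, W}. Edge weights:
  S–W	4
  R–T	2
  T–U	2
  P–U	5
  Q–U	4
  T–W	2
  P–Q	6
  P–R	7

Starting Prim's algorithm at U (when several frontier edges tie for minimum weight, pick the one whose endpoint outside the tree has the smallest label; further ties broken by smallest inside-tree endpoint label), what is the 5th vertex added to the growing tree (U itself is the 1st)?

Q

Prim, starting at U.
Step 1: cheapest edge leaving the tree is T–U (2); add T.
Step 2: cheapest edge leaving the tree is R–T (2); add R.
Step 3: cheapest edge leaving the tree is T–W (2); add W.
Step 4: cheapest edge leaving the tree is Q–U (4); add Q.
Step 5: cheapest edge leaving the tree is S–W (4); add S.
Step 6: cheapest edge leaving the tree is P–U (5); add P.
Vertex order: U, T, R, W, Q, S, P. The 5th vertex is Q.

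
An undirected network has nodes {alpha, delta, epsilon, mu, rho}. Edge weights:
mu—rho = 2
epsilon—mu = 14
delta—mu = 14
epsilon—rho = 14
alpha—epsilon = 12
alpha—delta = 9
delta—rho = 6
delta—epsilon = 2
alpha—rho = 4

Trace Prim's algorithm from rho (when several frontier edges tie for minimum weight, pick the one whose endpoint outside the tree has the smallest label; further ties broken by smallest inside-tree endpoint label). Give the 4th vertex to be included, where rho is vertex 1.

delta

Prim's algorithm from rho:
Step 1: cheapest edge leaving the tree is mu—rho (2); add mu.
Step 2: cheapest edge leaving the tree is alpha—rho (4); add alpha.
Step 3: cheapest edge leaving the tree is delta—rho (6); add delta.
Step 4: cheapest edge leaving the tree is delta—epsilon (2); add epsilon.
Vertex order: rho, mu, alpha, delta, epsilon. The 4th vertex is delta.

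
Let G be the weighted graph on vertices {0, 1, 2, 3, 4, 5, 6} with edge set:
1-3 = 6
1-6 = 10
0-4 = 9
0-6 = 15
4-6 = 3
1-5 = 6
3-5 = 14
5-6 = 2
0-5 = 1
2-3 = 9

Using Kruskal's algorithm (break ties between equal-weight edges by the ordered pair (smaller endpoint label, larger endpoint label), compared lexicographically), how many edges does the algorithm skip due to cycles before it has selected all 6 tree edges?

1

Kruskal's algorithm — process edges by increasing weight (ties by edge label):
0-5 (1): add — endpoints in different components.
5-6 (2): add — endpoints in different components.
4-6 (3): add — endpoints in different components.
1-3 (6): add — endpoints in different components.
1-5 (6): add — endpoints in different components.
0-4 (9): skip — 0 and 4 already connected.
2-3 (9): add — endpoints in different components.
Edges rejected before the tree was complete: 1.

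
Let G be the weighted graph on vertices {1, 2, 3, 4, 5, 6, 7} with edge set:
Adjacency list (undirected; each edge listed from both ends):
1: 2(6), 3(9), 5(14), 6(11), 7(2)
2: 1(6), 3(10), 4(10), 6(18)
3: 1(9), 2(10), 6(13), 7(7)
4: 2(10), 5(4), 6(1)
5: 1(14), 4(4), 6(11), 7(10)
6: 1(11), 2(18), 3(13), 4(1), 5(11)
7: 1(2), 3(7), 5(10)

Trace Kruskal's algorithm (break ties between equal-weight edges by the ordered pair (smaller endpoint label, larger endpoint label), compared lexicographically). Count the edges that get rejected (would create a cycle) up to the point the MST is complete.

Kruskal's algorithm — process edges by increasing weight (ties by edge label):
4-6 (1): add — endpoints in different components.
1-7 (2): add — endpoints in different components.
4-5 (4): add — endpoints in different components.
1-2 (6): add — endpoints in different components.
3-7 (7): add — endpoints in different components.
1-3 (9): skip — 1 and 3 already connected.
2-3 (10): skip — 2 and 3 already connected.
2-4 (10): add — endpoints in different components.
Edges rejected before the tree was complete: 2.

2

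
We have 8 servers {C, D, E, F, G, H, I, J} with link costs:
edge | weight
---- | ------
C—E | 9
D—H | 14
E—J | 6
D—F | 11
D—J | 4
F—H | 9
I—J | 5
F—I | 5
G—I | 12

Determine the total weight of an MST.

50

Grow the tree from I using Prim:
Step 1: frontier [F—I 5, I—J 5, G—I 12] → take F—I (5); add F.
Step 2: frontier [F—H 9, D—F 11, I—J 5, G—I 12] → take I—J (5); add J.
Step 3: frontier [F—H 9, D—F 11, G—I 12, D—J 4, E—J 6] → take D—J (4); add D.
Step 4: frontier [D—H 14, F—H 9, G—I 12, E—J 6] → take E—J (6); add E.
Step 5: frontier [D—H 14, C—E 9, F—H 9, G—I 12] → take C—E (9); add C.
Step 6: frontier [D—H 14, F—H 9, G—I 12] → take F—H (9); add H.
Step 7: frontier [G—I 12] → take G—I (12); add G.
MST edges: F—I, I—J, D—J, E—J, C—E, F—H, G—I; total weight 5+5+4+6+9+9+12 = 50.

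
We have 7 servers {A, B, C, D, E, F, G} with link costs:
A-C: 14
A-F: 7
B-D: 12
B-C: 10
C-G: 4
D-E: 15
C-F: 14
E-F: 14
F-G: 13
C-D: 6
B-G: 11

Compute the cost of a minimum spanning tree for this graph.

54

Prim's algorithm from B:
Step 1: frontier [B-C 10, B-G 11, B-D 12] → take B-C (10); add C.
Step 2: frontier [B-G 11, B-D 12, C-G 4, C-D 6, A-C 14, C-F 14] → take C-G (4); add G.
Step 3: frontier [B-D 12, C-D 6, A-C 14, C-F 14, F-G 13] → take C-D (6); add D.
Step 4: frontier [A-C 14, C-F 14, D-E 15, F-G 13] → take F-G (13); add F.
Step 5: frontier [A-C 14, D-E 15, A-F 7, E-F 14] → take A-F (7); add A.
Step 6: frontier [D-E 15, E-F 14] → take E-F (14); add E.
MST edges: B-C, C-G, C-D, F-G, A-F, E-F; total weight 10+4+6+13+7+14 = 54.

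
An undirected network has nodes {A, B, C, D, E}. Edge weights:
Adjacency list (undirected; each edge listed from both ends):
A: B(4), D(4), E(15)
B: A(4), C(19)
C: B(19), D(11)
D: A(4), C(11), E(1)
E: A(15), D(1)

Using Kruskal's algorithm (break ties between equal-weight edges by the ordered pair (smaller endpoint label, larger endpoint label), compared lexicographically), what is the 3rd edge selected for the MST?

A-D

Kruskal: consider edges lightest-first.
D-E (1): add. Components now {A} {B} {C} {D,E}
A-B (4): add. Components now {A,B} {C} {D,E}
A-D (4): add. Components now {A,B,D,E} {C}
C-D (11): add. Components now {A,B,C,D,E}
The 3rd edge added is A-D.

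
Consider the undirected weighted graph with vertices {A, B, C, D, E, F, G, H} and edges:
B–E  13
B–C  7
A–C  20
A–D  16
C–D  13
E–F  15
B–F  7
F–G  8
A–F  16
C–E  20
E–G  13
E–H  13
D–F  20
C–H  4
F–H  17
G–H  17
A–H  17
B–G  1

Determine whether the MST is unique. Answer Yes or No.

No

Kruskal's algorithm — process edges by increasing weight (ties by edge label):
B–G (1): add — endpoints in different components.
C–H (4): add — endpoints in different components.
B–C (7): add — endpoints in different components.
B–F (7): add — endpoints in different components.
F–G (8): skip — F and G already connected.
B–E (13): add — endpoints in different components.
C–D (13): add — endpoints in different components.
E–G (13): skip — E and G already connected.
E–H (13): skip — E and H already connected.
E–F (15): skip — E and F already connected.
A–D (16): add — endpoints in different components.
Non-tree edge E–G has weight 13, equal to the heaviest edge on its tree cycle — swapping gives another MST of the same weight. Not unique.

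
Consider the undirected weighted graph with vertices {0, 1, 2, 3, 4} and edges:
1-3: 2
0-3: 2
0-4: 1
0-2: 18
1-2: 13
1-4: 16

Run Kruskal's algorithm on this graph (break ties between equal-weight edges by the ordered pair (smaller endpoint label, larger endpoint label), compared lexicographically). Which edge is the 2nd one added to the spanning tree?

0-3

Kruskal's algorithm — process edges by increasing weight (ties by edge label):
0-4 (1): add. Components now {0,4} {1} {2} {3}
0-3 (2): add. Components now {0,3,4} {1} {2}
1-3 (2): add. Components now {0,1,3,4} {2}
1-2 (13): add. Components now {0,1,2,3,4}
The 2nd edge added is 0-3.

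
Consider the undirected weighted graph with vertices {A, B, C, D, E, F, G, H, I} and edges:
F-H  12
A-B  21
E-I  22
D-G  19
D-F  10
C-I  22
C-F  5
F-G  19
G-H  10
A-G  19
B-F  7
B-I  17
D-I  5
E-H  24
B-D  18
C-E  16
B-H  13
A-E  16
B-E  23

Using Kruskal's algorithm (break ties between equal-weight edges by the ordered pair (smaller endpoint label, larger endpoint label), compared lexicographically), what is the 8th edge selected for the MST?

Kruskal: consider edges lightest-first.
C-F (5): add — endpoints in different components.
D-I (5): add — endpoints in different components.
B-F (7): add — endpoints in different components.
D-F (10): add — endpoints in different components.
G-H (10): add — endpoints in different components.
F-H (12): add — endpoints in different components.
B-H (13): skip — B and H already connected.
A-E (16): add — endpoints in different components.
C-E (16): add — endpoints in different components.
The 8th edge added is C-E.

C-E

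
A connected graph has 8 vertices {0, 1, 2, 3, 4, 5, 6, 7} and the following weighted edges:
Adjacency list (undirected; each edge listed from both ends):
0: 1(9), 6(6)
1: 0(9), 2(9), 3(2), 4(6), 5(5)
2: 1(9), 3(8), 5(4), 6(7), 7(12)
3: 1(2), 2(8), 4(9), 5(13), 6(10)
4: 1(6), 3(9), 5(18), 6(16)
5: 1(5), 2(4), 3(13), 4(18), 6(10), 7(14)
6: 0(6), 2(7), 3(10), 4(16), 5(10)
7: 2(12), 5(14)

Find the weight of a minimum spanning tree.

Sort edges by weight, then run Kruskal:
1-3 (2): add — endpoints in different components.
2-5 (4): add — endpoints in different components.
1-5 (5): add — endpoints in different components.
0-6 (6): add — endpoints in different components.
1-4 (6): add — endpoints in different components.
2-6 (7): add — endpoints in different components.
2-3 (8): skip — 2 and 3 already connected.
0-1 (9): skip — 0 and 1 already connected.
1-2 (9): skip — 1 and 2 already connected.
3-4 (9): skip — 3 and 4 already connected.
3-6 (10): skip — 3 and 6 already connected.
5-6 (10): skip — 5 and 6 already connected.
2-7 (12): add — endpoints in different components.
MST edges: 1-3, 2-5, 1-5, 0-6, 1-4, 2-6, 2-7; total weight 2+4+5+6+6+7+12 = 42.

42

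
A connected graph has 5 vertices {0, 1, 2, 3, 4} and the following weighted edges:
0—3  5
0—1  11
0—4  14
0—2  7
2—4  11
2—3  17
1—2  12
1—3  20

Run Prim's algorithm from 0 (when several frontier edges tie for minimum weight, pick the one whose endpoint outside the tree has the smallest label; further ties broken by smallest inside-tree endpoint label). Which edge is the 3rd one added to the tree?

0-1

Prim, starting at 0.
Step 1: frontier [0—3 5, 0—2 7, 0—1 11, 0—4 14] → take 0—3 (5); add 3.
Step 2: frontier [0—2 7, 0—1 11, 0—4 14, 2—3 17, 1—3 20] → take 0—2 (7); add 2.
Step 3: frontier [0—1 11, 0—4 14, 2—4 11, 1—2 12, 1—3 20] → take 0—1 (11); add 1.
Step 4: frontier [0—4 14, 2—4 11] → take 2—4 (11); add 4.
The 3rd edge added is 0—1.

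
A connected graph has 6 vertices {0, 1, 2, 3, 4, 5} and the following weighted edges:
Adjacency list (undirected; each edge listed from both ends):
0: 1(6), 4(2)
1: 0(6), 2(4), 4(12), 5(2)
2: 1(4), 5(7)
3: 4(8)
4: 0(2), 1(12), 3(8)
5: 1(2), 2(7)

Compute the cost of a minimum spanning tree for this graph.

Kruskal's algorithm — process edges by increasing weight (ties by edge label):
0—4 (2): add. Components now {0,4} {1} {2} {3} {5}
1—5 (2): add. Components now {0,4} {1,5} {2} {3}
1—2 (4): add. Components now {0,4} {1,2,5} {3}
0—1 (6): add. Components now {0,1,2,4,5} {3}
2—5 (7): skip — 2 and 5 already connected.
3—4 (8): add. Components now {0,1,2,3,4,5}
MST edges: 0—4, 1—5, 1—2, 0—1, 3—4; total weight 2+2+4+6+8 = 22.

22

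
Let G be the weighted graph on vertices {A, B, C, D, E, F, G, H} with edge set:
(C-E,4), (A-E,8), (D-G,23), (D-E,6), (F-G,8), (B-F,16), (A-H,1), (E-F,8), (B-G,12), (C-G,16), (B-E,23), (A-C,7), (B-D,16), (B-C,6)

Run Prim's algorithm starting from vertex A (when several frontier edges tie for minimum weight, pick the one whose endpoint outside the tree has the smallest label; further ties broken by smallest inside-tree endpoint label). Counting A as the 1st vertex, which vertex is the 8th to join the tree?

Prim, starting at A.
Step 1: cheapest edge leaving the tree is A-H (1); add H.
Step 2: cheapest edge leaving the tree is A-C (7); add C.
Step 3: cheapest edge leaving the tree is C-E (4); add E.
Step 4: cheapest edge leaving the tree is B-C (6); add B.
Step 5: cheapest edge leaving the tree is D-E (6); add D.
Step 6: cheapest edge leaving the tree is E-F (8); add F.
Step 7: cheapest edge leaving the tree is F-G (8); add G.
Vertex order: A, H, C, E, B, D, F, G. The 8th vertex is G.

G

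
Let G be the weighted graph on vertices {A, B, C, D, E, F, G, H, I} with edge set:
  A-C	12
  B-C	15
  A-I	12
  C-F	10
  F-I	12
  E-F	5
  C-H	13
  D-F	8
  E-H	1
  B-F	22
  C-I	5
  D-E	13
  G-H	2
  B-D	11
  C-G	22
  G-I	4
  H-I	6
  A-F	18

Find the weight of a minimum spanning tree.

48

Kruskal: consider edges lightest-first.
E-H (1): add — endpoints in different components.
G-H (2): add — endpoints in different components.
G-I (4): add — endpoints in different components.
C-I (5): add — endpoints in different components.
E-F (5): add — endpoints in different components.
H-I (6): skip — H and I already connected.
D-F (8): add — endpoints in different components.
C-F (10): skip — C and F already connected.
B-D (11): add — endpoints in different components.
A-C (12): add — endpoints in different components.
MST edges: E-H, G-H, G-I, C-I, E-F, D-F, B-D, A-C; total weight 1+2+4+5+5+8+11+12 = 48.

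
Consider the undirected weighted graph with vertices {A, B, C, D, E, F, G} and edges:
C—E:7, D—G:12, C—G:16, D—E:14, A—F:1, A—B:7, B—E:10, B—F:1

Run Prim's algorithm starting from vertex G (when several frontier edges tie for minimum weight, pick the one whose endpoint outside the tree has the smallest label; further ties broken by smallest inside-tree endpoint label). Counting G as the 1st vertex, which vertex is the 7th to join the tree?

Prim, starting at G.
Step 1: frontier [D—G 12, C—G 16] → take D—G (12); add D.
Step 2: frontier [D—E 14, C—G 16] → take D—E (14); add E.
Step 3: frontier [C—E 7, B—E 10, C—G 16] → take C—E (7); add C.
Step 4: frontier [B—E 10] → take B—E (10); add B.
Step 5: frontier [B—F 1, A—B 7] → take B—F (1); add F.
Step 6: frontier [A—B 7, A—F 1] → take A—F (1); add A.
Vertex order: G, D, E, C, B, F, A. The 7th vertex is A.

A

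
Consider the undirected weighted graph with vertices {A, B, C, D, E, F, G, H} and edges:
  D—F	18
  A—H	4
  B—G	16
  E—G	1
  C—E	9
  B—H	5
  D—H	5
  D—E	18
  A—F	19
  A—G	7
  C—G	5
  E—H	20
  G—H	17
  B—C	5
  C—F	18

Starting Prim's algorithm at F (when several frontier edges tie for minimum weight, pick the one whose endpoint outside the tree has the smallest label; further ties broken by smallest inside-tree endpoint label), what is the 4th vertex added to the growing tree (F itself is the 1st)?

Grow the tree from F using Prim:
Step 1: cheapest edge leaving the tree is C—F (18); add C.
Step 2: cheapest edge leaving the tree is B—C (5); add B.
Step 3: cheapest edge leaving the tree is C—G (5); add G.
Step 4: cheapest edge leaving the tree is E—G (1); add E.
Step 5: cheapest edge leaving the tree is B—H (5); add H.
Step 6: cheapest edge leaving the tree is A—H (4); add A.
Step 7: cheapest edge leaving the tree is D—H (5); add D.
Vertex order: F, C, B, G, E, H, A, D. The 4th vertex is G.

G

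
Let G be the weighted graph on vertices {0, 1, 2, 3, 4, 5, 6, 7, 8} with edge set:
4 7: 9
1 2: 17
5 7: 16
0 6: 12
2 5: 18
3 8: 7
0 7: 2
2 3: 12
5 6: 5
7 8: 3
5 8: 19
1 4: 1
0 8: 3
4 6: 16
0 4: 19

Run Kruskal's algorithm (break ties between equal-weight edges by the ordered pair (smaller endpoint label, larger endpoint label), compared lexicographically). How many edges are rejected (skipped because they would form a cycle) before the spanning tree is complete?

1

Sort edges by weight, then run Kruskal:
1 4 (1): add — endpoints in different components.
0 7 (2): add — endpoints in different components.
0 8 (3): add — endpoints in different components.
7 8 (3): skip — 7 and 8 already connected.
5 6 (5): add — endpoints in different components.
3 8 (7): add — endpoints in different components.
4 7 (9): add — endpoints in different components.
0 6 (12): add — endpoints in different components.
2 3 (12): add — endpoints in different components.
Edges rejected before the tree was complete: 1.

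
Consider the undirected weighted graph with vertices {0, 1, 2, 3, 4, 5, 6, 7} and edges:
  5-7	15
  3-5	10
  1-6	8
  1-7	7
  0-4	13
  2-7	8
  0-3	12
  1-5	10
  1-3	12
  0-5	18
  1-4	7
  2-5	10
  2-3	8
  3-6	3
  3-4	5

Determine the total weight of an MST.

Grow the tree from 3 using Prim:
Step 1: cheapest edge leaving the tree is 3-6 (3); add 6.
Step 2: cheapest edge leaving the tree is 3-4 (5); add 4.
Step 3: cheapest edge leaving the tree is 1-4 (7); add 1.
Step 4: cheapest edge leaving the tree is 1-7 (7); add 7.
Step 5: cheapest edge leaving the tree is 2-3 (8); add 2.
Step 6: cheapest edge leaving the tree is 1-5 (10); add 5.
Step 7: cheapest edge leaving the tree is 0-3 (12); add 0.
MST edges: 3-6, 3-4, 1-4, 1-7, 2-3, 1-5, 0-3; total weight 3+5+7+7+8+10+12 = 52.

52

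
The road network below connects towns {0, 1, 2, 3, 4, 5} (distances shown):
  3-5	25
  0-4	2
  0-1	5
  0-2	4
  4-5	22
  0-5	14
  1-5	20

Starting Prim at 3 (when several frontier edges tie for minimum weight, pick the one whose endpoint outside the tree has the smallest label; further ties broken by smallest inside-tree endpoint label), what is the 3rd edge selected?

0-4

Grow the tree from 3 using Prim:
Step 1: frontier [3-5 25] → take 3-5 (25); add 5.
Step 2: frontier [0-5 14, 1-5 20, 4-5 22] → take 0-5 (14); add 0.
Step 3: frontier [0-4 2, 0-2 4, 0-1 5, 1-5 20, 4-5 22] → take 0-4 (2); add 4.
Step 4: frontier [0-2 4, 0-1 5, 1-5 20] → take 0-2 (4); add 2.
Step 5: frontier [0-1 5, 1-5 20] → take 0-1 (5); add 1.
The 3rd edge added is 0-4.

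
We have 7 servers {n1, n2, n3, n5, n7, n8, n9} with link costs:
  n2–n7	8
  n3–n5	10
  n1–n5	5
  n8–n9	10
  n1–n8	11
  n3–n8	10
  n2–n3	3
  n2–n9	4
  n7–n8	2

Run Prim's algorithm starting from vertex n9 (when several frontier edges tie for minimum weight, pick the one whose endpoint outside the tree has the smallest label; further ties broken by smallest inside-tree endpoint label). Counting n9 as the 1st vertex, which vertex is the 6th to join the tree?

Prim's algorithm from n9:
Step 1: cheapest edge leaving the tree is n2–n9 (4); add n2.
Step 2: cheapest edge leaving the tree is n2–n3 (3); add n3.
Step 3: cheapest edge leaving the tree is n2–n7 (8); add n7.
Step 4: cheapest edge leaving the tree is n7–n8 (2); add n8.
Step 5: cheapest edge leaving the tree is n3–n5 (10); add n5.
Step 6: cheapest edge leaving the tree is n1–n5 (5); add n1.
Vertex order: n9, n2, n3, n7, n8, n5, n1. The 6th vertex is n5.

n5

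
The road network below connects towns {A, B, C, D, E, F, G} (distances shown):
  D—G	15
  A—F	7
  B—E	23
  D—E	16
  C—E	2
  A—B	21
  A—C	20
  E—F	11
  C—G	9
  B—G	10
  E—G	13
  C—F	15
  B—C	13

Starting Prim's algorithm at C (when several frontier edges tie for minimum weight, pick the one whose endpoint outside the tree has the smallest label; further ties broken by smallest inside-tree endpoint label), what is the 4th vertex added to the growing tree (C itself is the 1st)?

B

Grow the tree from C using Prim:
Step 1: frontier [C—E 2, C—G 9, B—C 13, C—F 15, A—C 20] → take C—E (2); add E.
Step 2: frontier [C—G 9, B—C 13, C—F 15, A—C 20, E—F 11, E—G 13, D—E 16, B—E 23] → take C—G (9); add G.
Step 3: frontier [B—C 13, C—F 15, A—C 20, E—F 11, D—E 16, B—E 23, B—G 10, D—G 15] → take B—G (10); add B.
Step 4: frontier [A—B 21, C—F 15, A—C 20, E—F 11, D—E 16, D—G 15] → take E—F (11); add F.
Step 5: frontier [A—B 21, A—C 20, D—E 16, A—F 7, D—G 15] → take A—F (7); add A.
Step 6: frontier [D—E 16, D—G 15] → take D—G (15); add D.
Vertex order: C, E, G, B, F, A, D. The 4th vertex is B.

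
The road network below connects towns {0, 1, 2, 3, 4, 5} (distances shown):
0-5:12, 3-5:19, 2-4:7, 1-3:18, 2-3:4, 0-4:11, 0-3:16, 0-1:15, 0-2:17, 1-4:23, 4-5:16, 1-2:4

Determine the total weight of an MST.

Prim's algorithm from 2:
Step 1: frontier [1-2 4, 2-3 4, 2-4 7, 0-2 17] → take 1-2 (4); add 1.
Step 2: frontier [0-1 15, 1-3 18, 1-4 23, 2-3 4, 2-4 7, 0-2 17] → take 2-3 (4); add 3.
Step 3: frontier [0-1 15, 1-4 23, 2-4 7, 0-2 17, 0-3 16, 3-5 19] → take 2-4 (7); add 4.
Step 4: frontier [0-1 15, 0-2 17, 0-3 16, 3-5 19, 0-4 11, 4-5 16] → take 0-4 (11); add 0.
Step 5: frontier [0-5 12, 3-5 19, 4-5 16] → take 0-5 (12); add 5.
MST edges: 1-2, 2-3, 2-4, 0-4, 0-5; total weight 4+4+7+11+12 = 38.

38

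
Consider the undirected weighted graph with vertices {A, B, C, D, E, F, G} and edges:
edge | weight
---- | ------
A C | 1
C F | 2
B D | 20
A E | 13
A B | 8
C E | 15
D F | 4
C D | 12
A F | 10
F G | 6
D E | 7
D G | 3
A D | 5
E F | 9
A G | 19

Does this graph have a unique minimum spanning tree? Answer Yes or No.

Yes

Sort edges by weight, then run Kruskal:
A C (1): add — endpoints in different components.
C F (2): add — endpoints in different components.
D G (3): add — endpoints in different components.
D F (4): add — endpoints in different components.
A D (5): skip — A and D already connected.
F G (6): skip — F and G already connected.
D E (7): add — endpoints in different components.
A B (8): add — endpoints in different components.
Every non-tree edge has weight strictly greater than the heaviest edge on the tree path between its endpoints, so the MST is unique.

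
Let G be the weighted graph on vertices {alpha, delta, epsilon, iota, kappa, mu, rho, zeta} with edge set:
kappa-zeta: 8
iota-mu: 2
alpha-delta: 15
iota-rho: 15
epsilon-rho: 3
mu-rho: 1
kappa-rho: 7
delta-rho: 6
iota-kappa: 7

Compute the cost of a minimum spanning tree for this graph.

Grow the tree from delta using Prim:
Step 1: frontier [delta-rho 6, alpha-delta 15] → take delta-rho (6); add rho.
Step 2: frontier [alpha-delta 15, mu-rho 1, epsilon-rho 3, kappa-rho 7, iota-rho 15] → take mu-rho (1); add mu.
Step 3: frontier [alpha-delta 15, iota-mu 2, epsilon-rho 3, kappa-rho 7, iota-rho 15] → take iota-mu (2); add iota.
Step 4: frontier [alpha-delta 15, iota-kappa 7, epsilon-rho 3, kappa-rho 7] → take epsilon-rho (3); add epsilon.
Step 5: frontier [alpha-delta 15, iota-kappa 7, kappa-rho 7] → take iota-kappa (7); add kappa.
Step 6: frontier [alpha-delta 15, kappa-zeta 8] → take kappa-zeta (8); add zeta.
Step 7: frontier [alpha-delta 15] → take alpha-delta (15); add alpha.
MST edges: delta-rho, mu-rho, iota-mu, epsilon-rho, iota-kappa, kappa-zeta, alpha-delta; total weight 6+1+2+3+7+8+15 = 42.

42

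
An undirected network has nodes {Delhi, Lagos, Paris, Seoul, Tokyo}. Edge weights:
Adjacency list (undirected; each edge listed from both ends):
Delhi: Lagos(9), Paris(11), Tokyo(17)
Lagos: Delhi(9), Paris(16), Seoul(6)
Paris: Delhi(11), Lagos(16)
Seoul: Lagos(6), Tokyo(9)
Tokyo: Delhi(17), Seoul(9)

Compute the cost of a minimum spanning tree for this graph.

35

Prim's algorithm from Lagos:
Step 1: frontier [Lagos Seoul 6, Delhi Lagos 9, Lagos Paris 16] → take Lagos Seoul (6); add Seoul.
Step 2: frontier [Delhi Lagos 9, Lagos Paris 16, Seoul Tokyo 9] → take Delhi Lagos (9); add Delhi.
Step 3: frontier [Delhi Paris 11, Delhi Tokyo 17, Lagos Paris 16, Seoul Tokyo 9] → take Seoul Tokyo (9); add Tokyo.
Step 4: frontier [Delhi Paris 11, Lagos Paris 16] → take Delhi Paris (11); add Paris.
MST edges: Lagos Seoul, Delhi Lagos, Seoul Tokyo, Delhi Paris; total weight 6+9+9+11 = 35.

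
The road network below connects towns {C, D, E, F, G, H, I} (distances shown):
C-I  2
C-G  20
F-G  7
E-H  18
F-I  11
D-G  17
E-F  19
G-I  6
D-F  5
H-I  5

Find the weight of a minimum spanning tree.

43

Sort edges by weight, then run Kruskal:
C-I (2): add. Components now {C,I} {D} {E} {F} {G} {H}
D-F (5): add. Components now {C,I} {D,F} {E} {G} {H}
H-I (5): add. Components now {C,H,I} {D,F} {E} {G}
G-I (6): add. Components now {C,G,H,I} {D,F} {E}
F-G (7): add. Components now {C,D,F,G,H,I} {E}
F-I (11): skip — F and I already connected.
D-G (17): skip — D and G already connected.
E-H (18): add. Components now {C,D,E,F,G,H,I}
MST edges: C-I, D-F, H-I, G-I, F-G, E-H; total weight 2+5+5+6+7+18 = 43.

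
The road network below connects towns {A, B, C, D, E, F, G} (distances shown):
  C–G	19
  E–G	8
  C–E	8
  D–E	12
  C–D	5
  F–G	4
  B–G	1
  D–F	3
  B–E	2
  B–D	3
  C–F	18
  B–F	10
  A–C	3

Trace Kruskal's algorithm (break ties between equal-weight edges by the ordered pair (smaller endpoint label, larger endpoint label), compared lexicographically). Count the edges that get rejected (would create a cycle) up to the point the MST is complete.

Kruskal: consider edges lightest-first.
B–G (1): add. Components now {A} {B,G} {C} {D} {E} {F}
B–E (2): add. Components now {A} {B,E,G} {C} {D} {F}
A–C (3): add. Components now {A,C} {B,E,G} {D} {F}
B–D (3): add. Components now {A,C} {B,D,E,G} {F}
D–F (3): add. Components now {A,C} {B,D,E,F,G}
F–G (4): skip — F and G already connected.
C–D (5): add. Components now {A,B,C,D,E,F,G}
Edges rejected before the tree was complete: 1.

1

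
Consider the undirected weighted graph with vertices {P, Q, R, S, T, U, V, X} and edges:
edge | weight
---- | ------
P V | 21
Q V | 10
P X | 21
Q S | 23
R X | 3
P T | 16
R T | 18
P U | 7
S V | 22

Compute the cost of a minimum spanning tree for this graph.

Grow the tree from X using Prim:
Step 1: frontier [R X 3, P X 21] → take R X (3); add R.
Step 2: frontier [R T 18, P X 21] → take R T (18); add T.
Step 3: frontier [P T 16, P X 21] → take P T (16); add P.
Step 4: frontier [P U 7, P V 21] → take P U (7); add U.
Step 5: frontier [P V 21] → take P V (21); add V.
Step 6: frontier [Q V 10, S V 22] → take Q V (10); add Q.
Step 7: frontier [Q S 23, S V 22] → take S V (22); add S.
MST edges: R X, R T, P T, P U, P V, Q V, S V; total weight 3+18+16+7+21+10+22 = 97.

97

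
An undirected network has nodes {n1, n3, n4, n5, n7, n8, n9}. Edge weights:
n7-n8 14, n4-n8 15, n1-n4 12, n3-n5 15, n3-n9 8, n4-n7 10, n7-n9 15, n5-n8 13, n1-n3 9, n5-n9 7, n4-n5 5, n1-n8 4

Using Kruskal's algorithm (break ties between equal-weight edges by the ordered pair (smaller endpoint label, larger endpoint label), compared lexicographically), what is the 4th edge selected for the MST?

Kruskal: consider edges lightest-first.
n1-n8 (4): add — endpoints in different components.
n4-n5 (5): add — endpoints in different components.
n5-n9 (7): add — endpoints in different components.
n3-n9 (8): add — endpoints in different components.
n1-n3 (9): add — endpoints in different components.
n4-n7 (10): add — endpoints in different components.
The 4th edge added is n3-n9.

n3-n9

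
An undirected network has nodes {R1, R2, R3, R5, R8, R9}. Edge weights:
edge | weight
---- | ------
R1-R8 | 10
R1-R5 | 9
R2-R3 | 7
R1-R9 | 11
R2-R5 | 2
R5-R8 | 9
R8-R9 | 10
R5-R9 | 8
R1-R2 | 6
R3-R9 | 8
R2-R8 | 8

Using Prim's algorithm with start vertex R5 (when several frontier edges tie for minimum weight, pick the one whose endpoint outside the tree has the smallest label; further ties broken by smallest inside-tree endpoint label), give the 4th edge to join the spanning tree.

R2-R8

Prim, starting at R5.
Step 1: cheapest edge leaving the tree is R2-R5 (2); add R2.
Step 2: cheapest edge leaving the tree is R1-R2 (6); add R1.
Step 3: cheapest edge leaving the tree is R2-R3 (7); add R3.
Step 4: cheapest edge leaving the tree is R2-R8 (8); add R8.
Step 5: cheapest edge leaving the tree is R3-R9 (8); add R9.
The 4th edge added is R2-R8.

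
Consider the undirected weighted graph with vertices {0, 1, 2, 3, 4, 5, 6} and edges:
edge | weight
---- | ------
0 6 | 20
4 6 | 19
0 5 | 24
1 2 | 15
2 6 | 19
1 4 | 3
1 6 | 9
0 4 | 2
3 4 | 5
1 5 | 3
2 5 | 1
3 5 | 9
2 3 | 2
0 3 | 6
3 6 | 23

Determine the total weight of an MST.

20

Kruskal's algorithm — process edges by increasing weight (ties by edge label):
2 5 (1): add — endpoints in different components.
0 4 (2): add — endpoints in different components.
2 3 (2): add — endpoints in different components.
1 4 (3): add — endpoints in different components.
1 5 (3): add — endpoints in different components.
3 4 (5): skip — 3 and 4 already connected.
0 3 (6): skip — 0 and 3 already connected.
1 6 (9): add — endpoints in different components.
MST edges: 2 5, 0 4, 2 3, 1 4, 1 5, 1 6; total weight 1+2+2+3+3+9 = 20.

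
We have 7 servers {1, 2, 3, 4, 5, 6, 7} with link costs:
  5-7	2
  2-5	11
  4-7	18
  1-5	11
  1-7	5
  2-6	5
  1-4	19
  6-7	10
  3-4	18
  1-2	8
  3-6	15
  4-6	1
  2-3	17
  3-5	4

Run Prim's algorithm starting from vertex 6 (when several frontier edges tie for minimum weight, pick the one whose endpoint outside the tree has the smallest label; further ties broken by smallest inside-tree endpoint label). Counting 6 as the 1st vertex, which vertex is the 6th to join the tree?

5

Grow the tree from 6 using Prim:
Step 1: cheapest edge leaving the tree is 4-6 (1); add 4.
Step 2: cheapest edge leaving the tree is 2-6 (5); add 2.
Step 3: cheapest edge leaving the tree is 1-2 (8); add 1.
Step 4: cheapest edge leaving the tree is 1-7 (5); add 7.
Step 5: cheapest edge leaving the tree is 5-7 (2); add 5.
Step 6: cheapest edge leaving the tree is 3-5 (4); add 3.
Vertex order: 6, 4, 2, 1, 7, 5, 3. The 6th vertex is 5.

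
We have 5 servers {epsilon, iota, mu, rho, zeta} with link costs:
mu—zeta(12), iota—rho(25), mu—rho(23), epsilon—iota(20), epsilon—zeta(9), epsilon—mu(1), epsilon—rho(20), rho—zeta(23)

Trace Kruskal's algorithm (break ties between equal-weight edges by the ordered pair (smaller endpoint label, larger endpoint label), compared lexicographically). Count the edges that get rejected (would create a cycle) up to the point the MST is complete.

1

Sort edges by weight, then run Kruskal:
epsilon—mu (1): add. Components now {rho} {epsilon,mu} {zeta} {iota}
epsilon—zeta (9): add. Components now {rho} {epsilon,mu,zeta} {iota}
mu—zeta (12): skip — mu and zeta already connected.
epsilon—iota (20): add. Components now {rho} {epsilon,iota,mu,zeta}
epsilon—rho (20): add. Components now {epsilon,iota,mu,rho,zeta}
Edges rejected before the tree was complete: 1.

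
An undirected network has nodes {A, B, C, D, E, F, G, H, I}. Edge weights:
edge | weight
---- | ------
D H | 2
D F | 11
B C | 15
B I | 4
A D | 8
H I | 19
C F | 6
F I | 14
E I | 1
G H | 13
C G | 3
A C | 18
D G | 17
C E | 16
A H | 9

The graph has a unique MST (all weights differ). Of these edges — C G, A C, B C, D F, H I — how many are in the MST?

2

Sort edges by weight, then run Kruskal:
E I (1): add — endpoints in different components.
D H (2): add — endpoints in different components.
C G (3): add — endpoints in different components.
B I (4): add — endpoints in different components.
C F (6): add — endpoints in different components.
A D (8): add — endpoints in different components.
A H (9): skip — A and H already connected.
D F (11): add — endpoints in different components.
G H (13): skip — G and H already connected.
F I (14): add — endpoints in different components.
MST edge set: {E I, D H, C G, B I, C F, A D, D F, F I}.
Of the listed edges, {C G, D F} are in the MST → 2.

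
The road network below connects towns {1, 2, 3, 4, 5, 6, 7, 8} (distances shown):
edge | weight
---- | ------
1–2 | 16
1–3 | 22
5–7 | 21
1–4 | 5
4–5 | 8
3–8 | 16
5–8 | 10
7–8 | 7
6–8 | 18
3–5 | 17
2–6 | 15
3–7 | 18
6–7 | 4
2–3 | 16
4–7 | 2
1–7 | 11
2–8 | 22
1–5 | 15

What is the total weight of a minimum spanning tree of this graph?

Kruskal: consider edges lightest-first.
4–7 (2): add — endpoints in different components.
6–7 (4): add — endpoints in different components.
1–4 (5): add — endpoints in different components.
7–8 (7): add — endpoints in different components.
4–5 (8): add — endpoints in different components.
5–8 (10): skip — 5 and 8 already connected.
1–7 (11): skip — 1 and 7 already connected.
1–5 (15): skip — 1 and 5 already connected.
2–6 (15): add — endpoints in different components.
1–2 (16): skip — 1 and 2 already connected.
2–3 (16): add — endpoints in different components.
MST edges: 4–7, 6–7, 1–4, 7–8, 4–5, 2–6, 2–3; total weight 2+4+5+7+8+15+16 = 57.

57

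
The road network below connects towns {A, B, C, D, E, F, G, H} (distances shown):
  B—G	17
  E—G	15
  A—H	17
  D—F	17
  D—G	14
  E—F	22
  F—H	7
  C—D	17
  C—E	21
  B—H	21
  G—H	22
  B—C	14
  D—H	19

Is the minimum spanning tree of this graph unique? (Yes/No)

No

Kruskal's algorithm — process edges by increasing weight (ties by edge label):
F—H (7): add — endpoints in different components.
B—C (14): add — endpoints in different components.
D—G (14): add — endpoints in different components.
E—G (15): add — endpoints in different components.
A—H (17): add — endpoints in different components.
B—G (17): add — endpoints in different components.
C—D (17): skip — C and D already connected.
D—F (17): add — endpoints in different components.
Non-tree edge C—D has weight 17, equal to the heaviest edge on its tree cycle — swapping gives another MST of the same weight. Not unique.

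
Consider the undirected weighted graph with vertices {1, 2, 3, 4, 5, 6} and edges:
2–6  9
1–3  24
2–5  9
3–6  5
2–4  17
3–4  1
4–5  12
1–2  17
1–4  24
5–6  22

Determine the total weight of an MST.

41

Kruskal's algorithm — process edges by increasing weight (ties by edge label):
3–4 (1): add. Components now {1} {2} {3,4} {5} {6}
3–6 (5): add. Components now {1} {2} {3,4,6} {5}
2–5 (9): add. Components now {1} {2,5} {3,4,6}
2–6 (9): add. Components now {1} {2,3,4,5,6}
4–5 (12): skip — 4 and 5 already connected.
1–2 (17): add. Components now {1,2,3,4,5,6}
MST edges: 3–4, 3–6, 2–5, 2–6, 1–2; total weight 1+5+9+9+17 = 41.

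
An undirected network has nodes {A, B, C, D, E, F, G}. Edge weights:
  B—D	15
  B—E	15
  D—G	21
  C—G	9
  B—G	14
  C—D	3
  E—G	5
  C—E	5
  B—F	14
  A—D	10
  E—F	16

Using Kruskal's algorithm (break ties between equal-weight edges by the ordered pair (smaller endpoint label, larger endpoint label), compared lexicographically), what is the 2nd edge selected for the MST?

C-E

Sort edges by weight, then run Kruskal:
C—D (3): add. Components now {A} {B} {C,D} {E} {F} {G}
C—E (5): add. Components now {A} {B} {C,D,E} {F} {G}
E—G (5): add. Components now {A} {B} {C,D,E,G} {F}
C—G (9): skip — C and G already connected.
A—D (10): add. Components now {A,C,D,E,G} {B} {F}
B—F (14): add. Components now {A,C,D,E,G} {B,F}
B—G (14): add. Components now {A,B,C,D,E,F,G}
The 2nd edge added is C—E.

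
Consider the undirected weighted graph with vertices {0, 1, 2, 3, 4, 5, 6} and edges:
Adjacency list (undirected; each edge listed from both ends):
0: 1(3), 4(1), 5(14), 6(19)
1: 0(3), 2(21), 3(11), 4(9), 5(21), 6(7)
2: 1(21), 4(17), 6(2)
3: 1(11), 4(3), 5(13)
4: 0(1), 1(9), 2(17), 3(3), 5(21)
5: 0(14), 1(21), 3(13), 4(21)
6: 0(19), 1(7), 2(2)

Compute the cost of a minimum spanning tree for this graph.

Prim, starting at 2.
Step 1: frontier [2-6 2, 2-4 17, 1-2 21] → take 2-6 (2); add 6.
Step 2: frontier [2-4 17, 1-2 21, 1-6 7, 0-6 19] → take 1-6 (7); add 1.
Step 3: frontier [0-1 3, 1-4 9, 1-3 11, 1-5 21, 2-4 17, 0-6 19] → take 0-1 (3); add 0.
Step 4: frontier [0-4 1, 0-5 14, 1-4 9, 1-3 11, 1-5 21, 2-4 17] → take 0-4 (1); add 4.
Step 5: frontier [0-5 14, 1-3 11, 1-5 21, 3-4 3, 4-5 21] → take 3-4 (3); add 3.
Step 6: frontier [0-5 14, 1-5 21, 3-5 13, 4-5 21] → take 3-5 (13); add 5.
MST edges: 2-6, 1-6, 0-1, 0-4, 3-4, 3-5; total weight 2+7+3+1+3+13 = 29.

29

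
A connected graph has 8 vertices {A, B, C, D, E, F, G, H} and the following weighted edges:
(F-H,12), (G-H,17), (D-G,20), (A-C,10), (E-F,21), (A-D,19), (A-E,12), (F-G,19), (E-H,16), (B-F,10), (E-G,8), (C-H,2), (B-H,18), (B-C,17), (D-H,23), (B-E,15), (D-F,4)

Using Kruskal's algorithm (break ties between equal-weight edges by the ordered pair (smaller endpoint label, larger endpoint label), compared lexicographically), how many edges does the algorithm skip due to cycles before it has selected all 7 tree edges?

Kruskal's algorithm — process edges by increasing weight (ties by edge label):
C-H (2): add — endpoints in different components.
D-F (4): add — endpoints in different components.
E-G (8): add — endpoints in different components.
A-C (10): add — endpoints in different components.
B-F (10): add — endpoints in different components.
A-E (12): add — endpoints in different components.
F-H (12): add — endpoints in different components.
Edges rejected before the tree was complete: 0.

0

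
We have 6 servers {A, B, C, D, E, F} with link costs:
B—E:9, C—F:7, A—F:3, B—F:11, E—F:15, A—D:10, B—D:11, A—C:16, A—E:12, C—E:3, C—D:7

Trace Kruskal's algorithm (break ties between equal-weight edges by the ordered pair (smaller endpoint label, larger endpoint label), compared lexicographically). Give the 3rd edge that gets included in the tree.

C-D

Kruskal: consider edges lightest-first.
A—F (3): add — endpoints in different components.
C—E (3): add — endpoints in different components.
C—D (7): add — endpoints in different components.
C—F (7): add — endpoints in different components.
B—E (9): add — endpoints in different components.
The 3rd edge added is C—D.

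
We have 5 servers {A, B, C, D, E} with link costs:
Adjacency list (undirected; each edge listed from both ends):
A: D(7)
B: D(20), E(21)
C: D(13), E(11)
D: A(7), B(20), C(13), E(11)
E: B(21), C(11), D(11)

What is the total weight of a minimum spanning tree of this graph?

Kruskal: consider edges lightest-first.
A–D (7): add — endpoints in different components.
C–E (11): add — endpoints in different components.
D–E (11): add — endpoints in different components.
C–D (13): skip — C and D already connected.
B–D (20): add — endpoints in different components.
MST edges: A–D, C–E, D–E, B–D; total weight 7+11+11+20 = 49.

49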